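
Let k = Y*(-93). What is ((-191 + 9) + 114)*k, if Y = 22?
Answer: 139128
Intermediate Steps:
k = -2046 (k = 22*(-93) = -2046)
((-191 + 9) + 114)*k = ((-191 + 9) + 114)*(-2046) = (-182 + 114)*(-2046) = -68*(-2046) = 139128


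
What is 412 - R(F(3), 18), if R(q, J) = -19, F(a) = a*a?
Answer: 431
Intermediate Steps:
F(a) = a²
412 - R(F(3), 18) = 412 - 1*(-19) = 412 + 19 = 431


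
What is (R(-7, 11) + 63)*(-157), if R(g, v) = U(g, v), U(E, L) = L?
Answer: -11618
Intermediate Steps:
R(g, v) = v
(R(-7, 11) + 63)*(-157) = (11 + 63)*(-157) = 74*(-157) = -11618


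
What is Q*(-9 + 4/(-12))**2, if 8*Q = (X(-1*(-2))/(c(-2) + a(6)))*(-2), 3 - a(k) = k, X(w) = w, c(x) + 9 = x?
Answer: 28/9 ≈ 3.1111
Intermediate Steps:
c(x) = -9 + x
a(k) = 3 - k
Q = 1/28 (Q = (((-1*(-2))/((-9 - 2) + (3 - 1*6)))*(-2))/8 = ((2/(-11 + (3 - 6)))*(-2))/8 = ((2/(-11 - 3))*(-2))/8 = ((2/(-14))*(-2))/8 = (-1/14*2*(-2))/8 = (-1/7*(-2))/8 = (1/8)*(2/7) = 1/28 ≈ 0.035714)
Q*(-9 + 4/(-12))**2 = (-9 + 4/(-12))**2/28 = (-9 + 4*(-1/12))**2/28 = (-9 - 1/3)**2/28 = (-28/3)**2/28 = (1/28)*(784/9) = 28/9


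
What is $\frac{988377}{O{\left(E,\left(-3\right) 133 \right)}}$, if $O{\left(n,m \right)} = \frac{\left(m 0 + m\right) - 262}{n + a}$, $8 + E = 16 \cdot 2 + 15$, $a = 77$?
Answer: $- \frac{114651732}{661} \approx -1.7345 \cdot 10^{5}$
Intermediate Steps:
$E = 39$ ($E = -8 + \left(16 \cdot 2 + 15\right) = -8 + \left(32 + 15\right) = -8 + 47 = 39$)
$O{\left(n,m \right)} = \frac{-262 + m}{77 + n}$ ($O{\left(n,m \right)} = \frac{\left(m 0 + m\right) - 262}{n + 77} = \frac{\left(0 + m\right) - 262}{77 + n} = \frac{m - 262}{77 + n} = \frac{-262 + m}{77 + n}$)
$\frac{988377}{O{\left(E,\left(-3\right) 133 \right)}} = \frac{988377}{\frac{1}{77 + 39} \left(-262 - 399\right)} = \frac{988377}{\frac{1}{116} \left(-262 - 399\right)} = \frac{988377}{\frac{1}{116} \left(-661\right)} = \frac{988377}{- \frac{661}{116}} = 988377 \left(- \frac{116}{661}\right) = - \frac{114651732}{661}$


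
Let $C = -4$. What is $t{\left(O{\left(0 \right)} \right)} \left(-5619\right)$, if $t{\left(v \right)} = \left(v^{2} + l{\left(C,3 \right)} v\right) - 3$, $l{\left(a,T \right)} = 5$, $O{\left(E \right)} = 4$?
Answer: $-185427$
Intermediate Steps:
$t{\left(v \right)} = -3 + v^{2} + 5 v$ ($t{\left(v \right)} = \left(v^{2} + 5 v\right) - 3 = -3 + v^{2} + 5 v$)
$t{\left(O{\left(0 \right)} \right)} \left(-5619\right) = \left(-3 + 4^{2} + 5 \cdot 4\right) \left(-5619\right) = \left(-3 + 16 + 20\right) \left(-5619\right) = 33 \left(-5619\right) = -185427$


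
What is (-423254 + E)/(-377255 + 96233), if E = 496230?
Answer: -36488/140511 ≈ -0.25968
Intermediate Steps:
(-423254 + E)/(-377255 + 96233) = (-423254 + 496230)/(-377255 + 96233) = 72976/(-281022) = 72976*(-1/281022) = -36488/140511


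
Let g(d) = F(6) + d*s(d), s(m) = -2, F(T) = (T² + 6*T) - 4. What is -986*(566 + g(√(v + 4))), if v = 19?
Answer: -625124 + 1972*√23 ≈ -6.1567e+5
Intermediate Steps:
F(T) = -4 + T² + 6*T
g(d) = 68 - 2*d (g(d) = (-4 + 6² + 6*6) + d*(-2) = (-4 + 36 + 36) - 2*d = 68 - 2*d)
-986*(566 + g(√(v + 4))) = -986*(566 + (68 - 2*√(19 + 4))) = -986*(566 + (68 - 2*√23)) = -986*(634 - 2*√23) = -625124 + 1972*√23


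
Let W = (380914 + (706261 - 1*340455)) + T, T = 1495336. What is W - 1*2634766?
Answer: -392710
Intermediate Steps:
W = 2242056 (W = (380914 + (706261 - 1*340455)) + 1495336 = (380914 + (706261 - 340455)) + 1495336 = (380914 + 365806) + 1495336 = 746720 + 1495336 = 2242056)
W - 1*2634766 = 2242056 - 1*2634766 = 2242056 - 2634766 = -392710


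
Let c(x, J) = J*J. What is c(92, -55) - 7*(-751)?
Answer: 8282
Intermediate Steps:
c(x, J) = J²
c(92, -55) - 7*(-751) = (-55)² - 7*(-751) = 3025 + 5257 = 8282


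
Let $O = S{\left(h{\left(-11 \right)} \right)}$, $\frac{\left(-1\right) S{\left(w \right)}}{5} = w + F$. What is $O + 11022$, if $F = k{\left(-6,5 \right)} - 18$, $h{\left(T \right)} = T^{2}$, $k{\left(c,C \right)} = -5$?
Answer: $10532$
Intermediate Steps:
$F = -23$ ($F = -5 - 18 = -23$)
$S{\left(w \right)} = 115 - 5 w$ ($S{\left(w \right)} = - 5 \left(w - 23\right) = - 5 \left(-23 + w\right) = 115 - 5 w$)
$O = -490$ ($O = 115 - 5 \left(-11\right)^{2} = 115 - 605 = -490$)
$O + 11022 = -490 + 11022 = 10532$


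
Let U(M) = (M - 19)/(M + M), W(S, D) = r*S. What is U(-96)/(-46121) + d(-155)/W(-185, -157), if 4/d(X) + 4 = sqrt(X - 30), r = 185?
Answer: -216475721/20305711118400 + 4*I*sqrt(185)/6879225 ≈ -1.0661e-5 + 7.9087e-6*I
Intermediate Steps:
W(S, D) = 185*S
d(X) = 4/(-4 + sqrt(-30 + X)) (d(X) = 4/(-4 + sqrt(X - 30)) = 4/(-4 + sqrt(-30 + X)))
U(M) = (-19 + M)/(2*M) (U(M) = (-19 + M)/((2*M)) = (-19 + M)*(1/(2*M)) = (-19 + M)/(2*M))
U(-96)/(-46121) + d(-155)/W(-185, -157) = ((1/2)*(-19 - 96)/(-96))/(-46121) + (4/(-4 + sqrt(-30 - 155)))/((185*(-185))) = ((1/2)*(-1/96)*(-115))*(-1/46121) + (4/(-4 + sqrt(-185)))/(-34225) = (115/192)*(-1/46121) + (4/(-4 + I*sqrt(185)))*(-1/34225) = -115/8855232 - 4/(34225*(-4 + I*sqrt(185)))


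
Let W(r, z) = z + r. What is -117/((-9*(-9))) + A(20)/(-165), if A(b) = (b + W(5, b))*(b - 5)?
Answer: -548/99 ≈ -5.5354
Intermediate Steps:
W(r, z) = r + z
A(b) = (-5 + b)*(5 + 2*b) (A(b) = (b + (5 + b))*(b - 5) = (5 + 2*b)*(-5 + b) = (-5 + b)*(5 + 2*b))
-117/((-9*(-9))) + A(20)/(-165) = -117/((-9*(-9))) + (-25 - 5*20 + 2*20**2)/(-165) = -117/81 + (-25 - 100 + 2*400)*(-1/165) = -117*1/81 + (-25 - 100 + 800)*(-1/165) = -13/9 + 675*(-1/165) = -13/9 - 45/11 = -548/99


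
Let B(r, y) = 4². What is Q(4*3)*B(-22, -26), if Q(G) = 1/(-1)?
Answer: -16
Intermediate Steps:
B(r, y) = 16
Q(G) = -1
Q(4*3)*B(-22, -26) = -1*16 = -16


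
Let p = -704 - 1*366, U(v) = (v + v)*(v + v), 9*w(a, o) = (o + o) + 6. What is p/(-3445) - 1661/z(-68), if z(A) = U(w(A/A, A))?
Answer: -6017873/3582800 ≈ -1.6797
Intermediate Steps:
w(a, o) = ⅔ + 2*o/9 (w(a, o) = ((o + o) + 6)/9 = (2*o + 6)/9 = (6 + 2*o)/9 = ⅔ + 2*o/9)
U(v) = 4*v² (U(v) = (2*v)*(2*v) = 4*v²)
z(A) = 4*(⅔ + 2*A/9)²
p = -1070 (p = -704 - 366 = -1070)
p/(-3445) - 1661/z(-68) = -1070/(-3445) - 1661*81/(16*(3 - 68)²) = -1070*(-1/3445) - 1661/((16/81)*(-65)²) = 214/689 - 1661/((16/81)*4225) = 214/689 - 1661/67600/81 = 214/689 - 1661*81/67600 = 214/689 - 134541/67600 = -6017873/3582800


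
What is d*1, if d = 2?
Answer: 2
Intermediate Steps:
d*1 = 2*1 = 2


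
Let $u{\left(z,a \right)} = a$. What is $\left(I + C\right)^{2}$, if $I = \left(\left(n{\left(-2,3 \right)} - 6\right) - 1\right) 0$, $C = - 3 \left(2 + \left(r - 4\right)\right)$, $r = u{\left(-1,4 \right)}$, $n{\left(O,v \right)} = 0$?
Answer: $36$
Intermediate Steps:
$r = 4$
$C = -6$ ($C = - 3 \left(2 + \left(4 - 4\right)\right) = - 3 \left(2 + 0\right) = \left(-3\right) 2 = -6$)
$I = 0$ ($I = \left(\left(0 - 6\right) - 1\right) 0 = \left(-6 - 1\right) 0 = \left(-7\right) 0 = 0$)
$\left(I + C\right)^{2} = \left(0 - 6\right)^{2} = \left(-6\right)^{2} = 36$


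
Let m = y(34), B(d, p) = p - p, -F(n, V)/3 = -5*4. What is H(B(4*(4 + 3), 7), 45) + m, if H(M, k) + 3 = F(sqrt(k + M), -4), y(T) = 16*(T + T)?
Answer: 1145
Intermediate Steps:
F(n, V) = 60 (F(n, V) = -(-15)*4 = -3*(-20) = 60)
B(d, p) = 0
y(T) = 32*T (y(T) = 16*(2*T) = 32*T)
H(M, k) = 57 (H(M, k) = -3 + 60 = 57)
m = 1088 (m = 32*34 = 1088)
H(B(4*(4 + 3), 7), 45) + m = 57 + 1088 = 1145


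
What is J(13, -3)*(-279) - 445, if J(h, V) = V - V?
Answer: -445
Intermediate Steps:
J(h, V) = 0
J(13, -3)*(-279) - 445 = 0*(-279) - 445 = 0 - 445 = -445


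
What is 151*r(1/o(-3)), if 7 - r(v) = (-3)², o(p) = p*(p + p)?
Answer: -302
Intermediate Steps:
o(p) = 2*p² (o(p) = p*(2*p) = 2*p²)
r(v) = -2 (r(v) = 7 - 1*(-3)² = 7 - 1*9 = 7 - 9 = -2)
151*r(1/o(-3)) = 151*(-2) = -302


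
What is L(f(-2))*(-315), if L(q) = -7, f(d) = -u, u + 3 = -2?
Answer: 2205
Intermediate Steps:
u = -5 (u = -3 - 2 = -5)
f(d) = 5 (f(d) = -1*(-5) = 5)
L(f(-2))*(-315) = -7*(-315) = 2205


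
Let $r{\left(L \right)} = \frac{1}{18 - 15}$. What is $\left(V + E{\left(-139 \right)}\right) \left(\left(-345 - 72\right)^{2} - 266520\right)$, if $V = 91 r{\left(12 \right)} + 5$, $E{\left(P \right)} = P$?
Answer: $9602747$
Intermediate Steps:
$r{\left(L \right)} = \frac{1}{3}$
$V = \frac{106}{3}$ ($V = 91 \cdot \frac{1}{3} + 5 = \frac{91}{3} + 5 = \frac{106}{3} \approx 35.333$)
$\left(V + E{\left(-139 \right)}\right) \left(\left(-345 - 72\right)^{2} - 266520\right) = \left(\frac{106}{3} - 139\right) \left(\left(-345 - 72\right)^{2} - 266520\right) = - \frac{311 \left(\left(-417\right)^{2} - 266520\right)}{3} = - \frac{311 \left(173889 - 266520\right)}{3} = \left(- \frac{311}{3}\right) \left(-92631\right) = 9602747$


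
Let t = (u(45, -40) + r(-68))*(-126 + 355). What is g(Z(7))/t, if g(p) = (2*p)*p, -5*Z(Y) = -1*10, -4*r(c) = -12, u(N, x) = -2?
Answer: 8/229 ≈ 0.034935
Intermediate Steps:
r(c) = 3 (r(c) = -1/4*(-12) = 3)
Z(Y) = 2 (Z(Y) = -(-1)*10/5 = -1/5*(-10) = 2)
g(p) = 2*p**2
t = 229 (t = (-2 + 3)*(-126 + 355) = 1*229 = 229)
g(Z(7))/t = (2*2**2)/229 = (2*4)*(1/229) = 8*(1/229) = 8/229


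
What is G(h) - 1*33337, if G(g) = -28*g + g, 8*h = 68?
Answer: -67133/2 ≈ -33567.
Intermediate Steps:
h = 17/2 (h = (⅛)*68 = 17/2 ≈ 8.5000)
G(g) = -27*g
G(h) - 1*33337 = -27*17/2 - 1*33337 = -459/2 - 33337 = -67133/2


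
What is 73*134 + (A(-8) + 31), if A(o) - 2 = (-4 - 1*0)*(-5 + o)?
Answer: 9867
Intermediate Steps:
A(o) = 22 - 4*o (A(o) = 2 + (-4 - 1*0)*(-5 + o) = 2 + (-4 + 0)*(-5 + o) = 2 - 4*(-5 + o) = 2 + (20 - 4*o) = 22 - 4*o)
73*134 + (A(-8) + 31) = 73*134 + ((22 - 4*(-8)) + 31) = 9782 + ((22 + 32) + 31) = 9782 + (54 + 31) = 9782 + 85 = 9867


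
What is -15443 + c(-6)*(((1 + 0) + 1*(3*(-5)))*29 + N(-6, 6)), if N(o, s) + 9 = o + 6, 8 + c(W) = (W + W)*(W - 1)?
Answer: -46983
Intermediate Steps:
c(W) = -8 + 2*W*(-1 + W) (c(W) = -8 + (W + W)*(W - 1) = -8 + (2*W)*(-1 + W) = -8 + 2*W*(-1 + W))
N(o, s) = -3 + o (N(o, s) = -9 + (o + 6) = -9 + (6 + o) = -3 + o)
-15443 + c(-6)*(((1 + 0) + 1*(3*(-5)))*29 + N(-6, 6)) = -15443 + (-8 - 2*(-6) + 2*(-6)²)*(((1 + 0) + 1*(3*(-5)))*29 + (-3 - 6)) = -15443 + (-8 + 12 + 2*36)*((1 + 1*(-15))*29 - 9) = -15443 + (-8 + 12 + 72)*((1 - 15)*29 - 9) = -15443 + 76*(-14*29 - 9) = -15443 + 76*(-406 - 9) = -15443 + 76*(-415) = -15443 - 31540 = -46983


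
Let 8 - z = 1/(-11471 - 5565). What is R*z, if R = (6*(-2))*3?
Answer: -1226601/4259 ≈ -288.00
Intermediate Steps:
z = 136289/17036 (z = 8 - 1/(-11471 - 5565) = 8 - 1/(-17036) = 8 - 1*(-1/17036) = 8 + 1/17036 = 136289/17036 ≈ 8.0001)
R = -36 (R = -12*3 = -36)
R*z = -36*136289/17036 = -1226601/4259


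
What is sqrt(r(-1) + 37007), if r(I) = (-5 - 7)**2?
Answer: sqrt(37151) ≈ 192.75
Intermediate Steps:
r(I) = 144 (r(I) = (-12)**2 = 144)
sqrt(r(-1) + 37007) = sqrt(144 + 37007) = sqrt(37151)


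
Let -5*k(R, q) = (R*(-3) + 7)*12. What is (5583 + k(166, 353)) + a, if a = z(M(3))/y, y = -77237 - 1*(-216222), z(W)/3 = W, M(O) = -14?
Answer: 134247591/19855 ≈ 6761.4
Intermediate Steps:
z(W) = 3*W
k(R, q) = -84/5 + 36*R/5 (k(R, q) = -(R*(-3) + 7)*12/5 = -(-3*R + 7)*12/5 = -(7 - 3*R)*12/5 = -(84 - 36*R)/5 = -84/5 + 36*R/5)
y = 138985 (y = -77237 + 216222 = 138985)
a = -6/19855 (a = (3*(-14))/138985 = -42*1/138985 = -6/19855 ≈ -0.00030219)
(5583 + k(166, 353)) + a = (5583 + (-84/5 + (36/5)*166)) - 6/19855 = (5583 + (-84/5 + 5976/5)) - 6/19855 = (5583 + 5892/5) - 6/19855 = 33807/5 - 6/19855 = 134247591/19855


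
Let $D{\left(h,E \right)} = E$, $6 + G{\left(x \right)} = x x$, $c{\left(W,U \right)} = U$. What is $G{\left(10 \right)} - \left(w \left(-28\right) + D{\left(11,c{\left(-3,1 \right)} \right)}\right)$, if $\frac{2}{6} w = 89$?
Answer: $7569$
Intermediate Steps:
$G{\left(x \right)} = -6 + x^{2}$ ($G{\left(x \right)} = -6 + x x = -6 + x^{2}$)
$w = 267$ ($w = 3 \cdot 89 = 267$)
$G{\left(10 \right)} - \left(w \left(-28\right) + D{\left(11,c{\left(-3,1 \right)} \right)}\right) = \left(-6 + 10^{2}\right) - \left(267 \left(-28\right) + 1\right) = \left(-6 + 100\right) - \left(-7476 + 1\right) = 94 - -7475 = 94 + 7475 = 7569$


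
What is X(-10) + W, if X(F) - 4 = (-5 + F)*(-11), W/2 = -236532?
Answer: -472895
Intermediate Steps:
W = -473064 (W = 2*(-236532) = -473064)
X(F) = 59 - 11*F (X(F) = 4 + (-5 + F)*(-11) = 4 + (55 - 11*F) = 59 - 11*F)
X(-10) + W = (59 - 11*(-10)) - 473064 = (59 + 110) - 473064 = 169 - 473064 = -472895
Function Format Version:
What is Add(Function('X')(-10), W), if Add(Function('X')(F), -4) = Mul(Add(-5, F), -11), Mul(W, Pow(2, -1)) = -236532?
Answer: -472895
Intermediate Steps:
W = -473064 (W = Mul(2, -236532) = -473064)
Function('X')(F) = Add(59, Mul(-11, F)) (Function('X')(F) = Add(4, Mul(Add(-5, F), -11)) = Add(4, Add(55, Mul(-11, F))) = Add(59, Mul(-11, F)))
Add(Function('X')(-10), W) = Add(Add(59, Mul(-11, -10)), -473064) = Add(Add(59, 110), -473064) = Add(169, -473064) = -472895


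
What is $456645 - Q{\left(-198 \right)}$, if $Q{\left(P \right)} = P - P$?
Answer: $456645$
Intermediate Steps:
$Q{\left(P \right)} = 0$
$456645 - Q{\left(-198 \right)} = 456645 - 0 = 456645 + 0 = 456645$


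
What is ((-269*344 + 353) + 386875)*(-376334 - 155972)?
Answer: -156866319752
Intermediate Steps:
((-269*344 + 353) + 386875)*(-376334 - 155972) = ((-92536 + 353) + 386875)*(-532306) = (-92183 + 386875)*(-532306) = 294692*(-532306) = -156866319752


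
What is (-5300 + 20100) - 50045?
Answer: -35245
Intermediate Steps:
(-5300 + 20100) - 50045 = 14800 - 50045 = -35245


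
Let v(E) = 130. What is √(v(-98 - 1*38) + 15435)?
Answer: √15565 ≈ 124.76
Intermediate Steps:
√(v(-98 - 1*38) + 15435) = √(130 + 15435) = √15565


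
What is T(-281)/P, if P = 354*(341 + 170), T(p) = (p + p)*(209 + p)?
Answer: 6744/30149 ≈ 0.22369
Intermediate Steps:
T(p) = 2*p*(209 + p) (T(p) = (2*p)*(209 + p) = 2*p*(209 + p))
P = 180894 (P = 354*511 = 180894)
T(-281)/P = (2*(-281)*(209 - 281))/180894 = (2*(-281)*(-72))*(1/180894) = 40464*(1/180894) = 6744/30149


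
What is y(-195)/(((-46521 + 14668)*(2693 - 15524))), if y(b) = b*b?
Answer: 975/10479637 ≈ 9.3038e-5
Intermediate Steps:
y(b) = b²
y(-195)/(((-46521 + 14668)*(2693 - 15524))) = (-195)²/(((-46521 + 14668)*(2693 - 15524))) = 38025/((-31853*(-12831))) = 38025/408705843 = 38025*(1/408705843) = 975/10479637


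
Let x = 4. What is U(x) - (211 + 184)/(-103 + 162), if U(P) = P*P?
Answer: 549/59 ≈ 9.3051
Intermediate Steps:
U(P) = P²
U(x) - (211 + 184)/(-103 + 162) = 4² - (211 + 184)/(-103 + 162) = 16 - 395/59 = 549/59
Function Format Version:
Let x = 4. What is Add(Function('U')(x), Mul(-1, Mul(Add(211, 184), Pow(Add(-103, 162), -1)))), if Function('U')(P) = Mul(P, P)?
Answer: Rational(549, 59) ≈ 9.3051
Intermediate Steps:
Function('U')(P) = Pow(P, 2)
Add(Function('U')(x), Mul(-1, Mul(Add(211, 184), Pow(Add(-103, 162), -1)))) = Add(Pow(4, 2), Mul(-1, Mul(Add(211, 184), Pow(Add(-103, 162), -1)))) = Add(16, Mul(-1, Mul(395, Pow(59, -1)))) = Add(16, Mul(-1, Mul(395, Rational(1, 59)))) = Add(16, Mul(-1, Rational(395, 59))) = Add(16, Rational(-395, 59)) = Rational(549, 59)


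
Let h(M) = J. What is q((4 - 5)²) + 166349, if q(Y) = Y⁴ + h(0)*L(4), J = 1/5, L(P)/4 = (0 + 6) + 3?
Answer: 831786/5 ≈ 1.6636e+5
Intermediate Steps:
L(P) = 36 (L(P) = 4*((0 + 6) + 3) = 4*(6 + 3) = 4*9 = 36)
J = ⅕ ≈ 0.20000
h(M) = ⅕
q(Y) = 36/5 + Y⁴ (q(Y) = Y⁴ + (⅕)*36 = Y⁴ + 36/5 = 36/5 + Y⁴)
q((4 - 5)²) + 166349 = (36/5 + ((4 - 5)²)⁴) + 166349 = (36/5 + ((-1)²)⁴) + 166349 = (36/5 + 1⁴) + 166349 = (36/5 + 1) + 166349 = 41/5 + 166349 = 831786/5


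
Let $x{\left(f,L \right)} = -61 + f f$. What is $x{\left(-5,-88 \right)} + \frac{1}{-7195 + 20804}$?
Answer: $- \frac{489923}{13609} \approx -36.0$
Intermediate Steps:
$x{\left(f,L \right)} = -61 + f^{2}$
$x{\left(-5,-88 \right)} + \frac{1}{-7195 + 20804} = \left(-61 + \left(-5\right)^{2}\right) + \frac{1}{-7195 + 20804} = \left(-61 + 25\right) + \frac{1}{13609} = -36 + \frac{1}{13609} = - \frac{489923}{13609}$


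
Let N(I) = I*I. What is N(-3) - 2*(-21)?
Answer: 51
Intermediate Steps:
N(I) = I²
N(-3) - 2*(-21) = (-3)² - 2*(-21) = 9 + 42 = 51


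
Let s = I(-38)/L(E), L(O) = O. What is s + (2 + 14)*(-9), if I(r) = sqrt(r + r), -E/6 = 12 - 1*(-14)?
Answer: -144 - I*sqrt(19)/78 ≈ -144.0 - 0.055883*I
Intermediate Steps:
E = -156 (E = -6*(12 - 1*(-14)) = -6*(12 + 14) = -6*26 = -156)
I(r) = sqrt(2)*sqrt(r) (I(r) = sqrt(2*r) = sqrt(2)*sqrt(r))
s = -I*sqrt(19)/78 (s = (sqrt(2)*sqrt(-38))/(-156) = (sqrt(2)*(I*sqrt(38)))*(-1/156) = (2*I*sqrt(19))*(-1/156) = -I*sqrt(19)/78 ≈ -0.055883*I)
s + (2 + 14)*(-9) = -I*sqrt(19)/78 + (2 + 14)*(-9) = -I*sqrt(19)/78 + 16*(-9) = -I*sqrt(19)/78 - 144 = -144 - I*sqrt(19)/78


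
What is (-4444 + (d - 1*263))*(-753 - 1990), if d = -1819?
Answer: 17900818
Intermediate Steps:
(-4444 + (d - 1*263))*(-753 - 1990) = (-4444 + (-1819 - 1*263))*(-753 - 1990) = (-4444 + (-1819 - 263))*(-2743) = (-4444 - 2082)*(-2743) = -6526*(-2743) = 17900818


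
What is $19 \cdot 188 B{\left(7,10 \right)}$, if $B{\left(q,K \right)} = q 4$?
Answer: $100016$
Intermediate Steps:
$B{\left(q,K \right)} = 4 q$
$19 \cdot 188 B{\left(7,10 \right)} = 19 \cdot 188 \cdot 4 \cdot 7 = 3572 \cdot 28 = 100016$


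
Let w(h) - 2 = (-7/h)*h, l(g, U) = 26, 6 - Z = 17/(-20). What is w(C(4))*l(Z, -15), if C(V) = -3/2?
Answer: -130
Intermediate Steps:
Z = 137/20 (Z = 6 - 17/(-20) = 6 - 17*(-1)/20 = 6 - 1*(-17/20) = 6 + 17/20 = 137/20 ≈ 6.8500)
C(V) = -3/2 (C(V) = -3*½ = -3/2)
w(h) = -5 (w(h) = 2 + (-7/h)*h = 2 - 7 = -5)
w(C(4))*l(Z, -15) = -5*26 = -130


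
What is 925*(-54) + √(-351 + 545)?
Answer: -49950 + √194 ≈ -49936.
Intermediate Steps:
925*(-54) + √(-351 + 545) = -49950 + √194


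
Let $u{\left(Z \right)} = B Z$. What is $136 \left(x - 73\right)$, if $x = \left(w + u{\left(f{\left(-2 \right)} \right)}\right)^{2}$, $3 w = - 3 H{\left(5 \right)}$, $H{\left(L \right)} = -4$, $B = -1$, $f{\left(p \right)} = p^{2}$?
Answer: $-9928$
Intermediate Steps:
$u{\left(Z \right)} = - Z$
$w = 4$ ($w = \frac{\left(-3\right) \left(-4\right)}{3} = \frac{1}{3} \cdot 12 = 4$)
$x = 0$ ($x = \left(4 - \left(-2\right)^{2}\right)^{2} = \left(4 - 4\right)^{2} = 0^{2} = 0$)
$136 \left(x - 73\right) = 136 \left(0 - 73\right) = 136 \left(-73\right) = -9928$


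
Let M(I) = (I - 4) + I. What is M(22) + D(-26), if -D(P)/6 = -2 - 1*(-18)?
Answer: -56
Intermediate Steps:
M(I) = -4 + 2*I (M(I) = (-4 + I) + I = -4 + 2*I)
D(P) = -96 (D(P) = -6*(-2 - 1*(-18)) = -6*(-2 + 18) = -6*16 = -96)
M(22) + D(-26) = (-4 + 2*22) - 96 = (-4 + 44) - 96 = 40 - 96 = -56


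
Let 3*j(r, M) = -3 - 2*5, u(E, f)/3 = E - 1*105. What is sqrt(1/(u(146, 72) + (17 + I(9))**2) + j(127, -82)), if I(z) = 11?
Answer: 2*I*sqrt(8018787)/2721 ≈ 2.0814*I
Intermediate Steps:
u(E, f) = -315 + 3*E (u(E, f) = 3*(E - 1*105) = 3*(E - 105) = 3*(-105 + E) = -315 + 3*E)
j(r, M) = -13/3 (j(r, M) = (-3 - 2*5)/3 = (-3 - 1*10)/3 = (-3 - 10)/3 = (1/3)*(-13) = -13/3)
sqrt(1/(u(146, 72) + (17 + I(9))**2) + j(127, -82)) = sqrt(1/((-315 + 3*146) + (17 + 11)**2) - 13/3) = sqrt(1/((-315 + 438) + 28**2) - 13/3) = sqrt(1/(123 + 784) - 13/3) = sqrt(1/907 - 13/3) = sqrt(-11788/2721) = 2*I*sqrt(8018787)/2721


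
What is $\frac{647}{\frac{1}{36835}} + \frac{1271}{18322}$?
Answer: $\frac{436654394161}{18322} \approx 2.3832 \cdot 10^{7}$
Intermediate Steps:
$\frac{647}{\frac{1}{36835}} + \frac{1271}{18322} = 647 \frac{1}{\frac{1}{36835}} + 1271 \cdot \frac{1}{18322} = 647 \cdot 36835 + \frac{1271}{18322} = 23832245 + \frac{1271}{18322} = \frac{436654394161}{18322}$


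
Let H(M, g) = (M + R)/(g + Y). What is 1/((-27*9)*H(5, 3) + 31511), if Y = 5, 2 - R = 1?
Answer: 4/125315 ≈ 3.1920e-5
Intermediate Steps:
R = 1 (R = 2 - 1*1 = 2 - 1 = 1)
H(M, g) = (1 + M)/(5 + g) (H(M, g) = (M + 1)/(g + 5) = (1 + M)/(5 + g))
1/((-27*9)*H(5, 3) + 31511) = 1/((-27*9)*((1 + 5)/(5 + 3)) + 31511) = 1/(-243*6/8 + 31511) = 1/(-243*¾ + 31511) = 1/(-729/4 + 31511) = 1/(125315/4) = 4/125315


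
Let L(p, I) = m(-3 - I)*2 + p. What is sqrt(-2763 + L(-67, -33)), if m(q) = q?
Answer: I*sqrt(2770) ≈ 52.631*I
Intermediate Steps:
L(p, I) = -6 + p - 2*I (L(p, I) = (-3 - I)*2 + p = (-6 - 2*I) + p = -6 + p - 2*I)
sqrt(-2763 + L(-67, -33)) = sqrt(-2763 + (-6 - 67 - 2*(-33))) = sqrt(-2763 + (-6 - 67 + 66)) = sqrt(-2763 - 7) = sqrt(-2770) = I*sqrt(2770)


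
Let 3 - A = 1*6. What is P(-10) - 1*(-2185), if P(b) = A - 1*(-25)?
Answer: 2207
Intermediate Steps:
A = -3 (A = 3 - 6 = -3)
P(b) = 22 (P(b) = -3 - 1*(-25) = -3 + 25 = 22)
P(-10) - 1*(-2185) = 22 - 1*(-2185) = 22 + 2185 = 2207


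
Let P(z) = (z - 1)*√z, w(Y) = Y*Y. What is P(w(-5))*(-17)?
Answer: -2040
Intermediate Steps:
w(Y) = Y²
P(z) = √z*(-1 + z) (P(z) = (-1 + z)*√z = √z*(-1 + z))
P(w(-5))*(-17) = (√((-5)²)*(-1 + (-5)²))*(-17) = (√25*(-1 + 25))*(-17) = (5*24)*(-17) = 120*(-17) = -2040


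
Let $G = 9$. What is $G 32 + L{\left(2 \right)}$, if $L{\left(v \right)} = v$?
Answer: $290$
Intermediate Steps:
$G 32 + L{\left(2 \right)} = 9 \cdot 32 + 2 = 288 + 2 = 290$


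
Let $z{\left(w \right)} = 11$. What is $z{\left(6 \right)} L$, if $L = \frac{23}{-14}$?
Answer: $- \frac{253}{14} \approx -18.071$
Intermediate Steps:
$L = - \frac{23}{14}$ ($L = 23 \left(- \frac{1}{14}\right) = - \frac{23}{14} \approx -1.6429$)
$z{\left(6 \right)} L = 11 \left(- \frac{23}{14}\right) = - \frac{253}{14}$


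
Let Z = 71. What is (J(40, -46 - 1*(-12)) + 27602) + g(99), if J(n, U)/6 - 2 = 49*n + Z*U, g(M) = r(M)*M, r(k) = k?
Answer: 34691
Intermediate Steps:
g(M) = M**2 (g(M) = M*M = M**2)
J(n, U) = 12 + 294*n + 426*U (J(n, U) = 12 + 6*(49*n + 71*U) = 12 + (294*n + 426*U) = 12 + 294*n + 426*U)
(J(40, -46 - 1*(-12)) + 27602) + g(99) = ((12 + 294*40 + 426*(-46 - 1*(-12))) + 27602) + 99**2 = ((12 + 11760 + 426*(-46 + 12)) + 27602) + 9801 = ((12 + 11760 + 426*(-34)) + 27602) + 9801 = ((12 + 11760 - 14484) + 27602) + 9801 = (-2712 + 27602) + 9801 = 24890 + 9801 = 34691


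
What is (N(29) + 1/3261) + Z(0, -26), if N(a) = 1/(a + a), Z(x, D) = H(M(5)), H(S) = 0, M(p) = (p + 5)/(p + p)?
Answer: 3319/189138 ≈ 0.017548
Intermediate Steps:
M(p) = (5 + p)/(2*p) (M(p) = (5 + p)/((2*p)) = (5 + p)*(1/(2*p)) = (5 + p)/(2*p))
Z(x, D) = 0
N(a) = 1/(2*a)
(N(29) + 1/3261) + Z(0, -26) = ((1/2)/29 + 1/3261) + 0 = ((1/2)*(1/29) + 1/3261) + 0 = (1/58 + 1/3261) + 0 = 3319/189138 + 0 = 3319/189138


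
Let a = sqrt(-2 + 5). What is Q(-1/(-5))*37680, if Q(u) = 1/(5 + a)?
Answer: 94200/11 - 18840*sqrt(3)/11 ≈ 5597.1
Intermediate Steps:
a = sqrt(3) ≈ 1.7320
Q(u) = 1/(5 + sqrt(3))
Q(-1/(-5))*37680 = (5/22 - sqrt(3)/22)*37680 = 94200/11 - 18840*sqrt(3)/11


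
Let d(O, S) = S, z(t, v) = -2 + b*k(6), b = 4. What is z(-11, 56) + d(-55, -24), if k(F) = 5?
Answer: -6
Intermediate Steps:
z(t, v) = 18 (z(t, v) = -2 + 4*5 = -2 + 20 = 18)
z(-11, 56) + d(-55, -24) = 18 - 24 = -6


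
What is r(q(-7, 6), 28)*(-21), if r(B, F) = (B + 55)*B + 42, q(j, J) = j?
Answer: 6174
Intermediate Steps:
r(B, F) = 42 + B*(55 + B) (r(B, F) = (55 + B)*B + 42 = B*(55 + B) + 42 = 42 + B*(55 + B))
r(q(-7, 6), 28)*(-21) = (42 + (-7)² + 55*(-7))*(-21) = (42 + 49 - 385)*(-21) = -294*(-21) = 6174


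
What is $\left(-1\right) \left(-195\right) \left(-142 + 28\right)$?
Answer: $-22230$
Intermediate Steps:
$\left(-1\right) \left(-195\right) \left(-142 + 28\right) = 195 \left(-114\right) = -22230$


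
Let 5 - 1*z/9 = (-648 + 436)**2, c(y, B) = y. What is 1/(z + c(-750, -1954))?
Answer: -1/405201 ≈ -2.4679e-6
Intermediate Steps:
z = -404451 (z = 45 - 9*(-648 + 436)**2 = 45 - 9*(-212)**2 = 45 - 9*44944 = 45 - 404496 = -404451)
1/(z + c(-750, -1954)) = 1/(-404451 - 750) = 1/(-405201) = -1/405201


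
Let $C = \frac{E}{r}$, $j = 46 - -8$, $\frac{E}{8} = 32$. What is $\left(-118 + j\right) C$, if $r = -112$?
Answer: $\frac{1024}{7} \approx 146.29$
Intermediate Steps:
$E = 256$ ($E = 8 \cdot 32 = 256$)
$j = 54$ ($j = 46 + 8 = 54$)
$C = - \frac{16}{7}$ ($C = \frac{256}{-112} = 256 \left(- \frac{1}{112}\right) = - \frac{16}{7} \approx -2.2857$)
$\left(-118 + j\right) C = \left(-118 + 54\right) \left(- \frac{16}{7}\right) = \left(-64\right) \left(- \frac{16}{7}\right) = \frac{1024}{7}$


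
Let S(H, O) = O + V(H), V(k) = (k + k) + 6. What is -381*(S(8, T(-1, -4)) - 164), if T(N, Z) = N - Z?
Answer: 52959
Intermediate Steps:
V(k) = 6 + 2*k (V(k) = 2*k + 6 = 6 + 2*k)
S(H, O) = 6 + O + 2*H (S(H, O) = O + (6 + 2*H) = 6 + O + 2*H)
-381*(S(8, T(-1, -4)) - 164) = -381*((6 + (-1 - 1*(-4)) + 2*8) - 164) = -381*((6 + (-1 + 4) + 16) - 164) = -381*((6 + 3 + 16) - 164) = -381*(25 - 164) = -381*(-139) = 52959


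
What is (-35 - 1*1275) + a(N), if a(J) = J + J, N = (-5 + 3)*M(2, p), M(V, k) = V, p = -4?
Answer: -1318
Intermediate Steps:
N = -4 (N = (-5 + 3)*2 = -2*2 = -4)
a(J) = 2*J
(-35 - 1*1275) + a(N) = (-35 - 1*1275) + 2*(-4) = (-35 - 1275) - 8 = -1310 - 8 = -1318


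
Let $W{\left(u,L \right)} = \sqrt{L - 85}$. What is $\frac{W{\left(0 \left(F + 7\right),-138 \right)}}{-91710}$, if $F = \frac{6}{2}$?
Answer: $- \frac{i \sqrt{223}}{91710} \approx - 0.00016283 i$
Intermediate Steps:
$F = 3$ ($F = 6 \cdot \frac{1}{2} = 3$)
$W{\left(u,L \right)} = \sqrt{-85 + L}$
$\frac{W{\left(0 \left(F + 7\right),-138 \right)}}{-91710} = \frac{\sqrt{-85 - 138}}{-91710} = \sqrt{-223} \left(- \frac{1}{91710}\right) = i \sqrt{223} \left(- \frac{1}{91710}\right) = - \frac{i \sqrt{223}}{91710}$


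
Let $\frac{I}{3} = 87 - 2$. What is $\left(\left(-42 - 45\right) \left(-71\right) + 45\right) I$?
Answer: $1586610$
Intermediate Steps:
$I = 255$ ($I = 3 \left(87 - 2\right) = 3 \cdot 85 = 255$)
$\left(\left(-42 - 45\right) \left(-71\right) + 45\right) I = \left(\left(-42 - 45\right) \left(-71\right) + 45\right) 255 = \left(\left(-87\right) \left(-71\right) + 45\right) 255 = \left(6177 + 45\right) 255 = 6222 \cdot 255 = 1586610$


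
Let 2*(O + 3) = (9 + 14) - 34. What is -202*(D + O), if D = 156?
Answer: -29795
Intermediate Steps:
O = -17/2 (O = -3 + ((9 + 14) - 34)/2 = -3 + (23 - 34)/2 = -3 + (1/2)*(-11) = -3 - 11/2 = -17/2 ≈ -8.5000)
-202*(D + O) = -202*(156 - 17/2) = -202*295/2 = -29795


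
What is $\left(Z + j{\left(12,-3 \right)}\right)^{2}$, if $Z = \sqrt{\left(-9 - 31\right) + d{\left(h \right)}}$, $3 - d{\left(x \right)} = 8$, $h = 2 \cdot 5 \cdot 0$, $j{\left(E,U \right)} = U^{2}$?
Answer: $36 + 54 i \sqrt{5} \approx 36.0 + 120.75 i$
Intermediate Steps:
$h = 0$ ($h = 10 \cdot 0 = 0$)
$d{\left(x \right)} = -5$ ($d{\left(x \right)} = 3 - 8 = -5$)
$Z = 3 i \sqrt{5}$ ($Z = \sqrt{\left(-9 - 31\right) - 5} = \sqrt{-40 - 5} = \sqrt{-45} = 3 i \sqrt{5} \approx 6.7082 i$)
$\left(Z + j{\left(12,-3 \right)}\right)^{2} = \left(3 i \sqrt{5} + \left(-3\right)^{2}\right)^{2} = \left(3 i \sqrt{5} + 9\right)^{2} = \left(9 + 3 i \sqrt{5}\right)^{2}$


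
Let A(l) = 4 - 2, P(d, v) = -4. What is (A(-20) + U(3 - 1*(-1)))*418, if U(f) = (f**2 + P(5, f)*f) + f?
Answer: 2508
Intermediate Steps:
A(l) = 2
U(f) = f**2 - 3*f (U(f) = (f**2 - 4*f) + f = f**2 - 3*f)
(A(-20) + U(3 - 1*(-1)))*418 = (2 + (3 - 1*(-1))*(-3 + (3 - 1*(-1))))*418 = (2 + (3 + 1)*(-3 + (3 + 1)))*418 = (2 + 4*(-3 + 4))*418 = (2 + 4*1)*418 = (2 + 4)*418 = 6*418 = 2508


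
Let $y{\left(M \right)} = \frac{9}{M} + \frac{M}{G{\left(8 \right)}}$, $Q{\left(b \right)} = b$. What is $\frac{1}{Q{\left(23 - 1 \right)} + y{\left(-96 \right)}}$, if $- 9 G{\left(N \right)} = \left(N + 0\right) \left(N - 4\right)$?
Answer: $\frac{32}{1565} \approx 0.020447$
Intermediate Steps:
$G{\left(N \right)} = - \frac{N \left(-4 + N\right)}{9}$ ($G{\left(N \right)} = - \frac{\left(N + 0\right) \left(N - 4\right)}{9} = - \frac{N \left(-4 + N\right)}{9}$)
$y{\left(M \right)} = \frac{9}{M} - \frac{9 M}{32}$ ($y{\left(M \right)} = \frac{9}{M} + \frac{M}{\frac{1}{9} \cdot 8 \left(4 - 8\right)} = \frac{9}{M} + \frac{M}{\frac{1}{9} \cdot 8 \left(-4\right)} = \frac{9}{M} + \frac{M}{- \frac{32}{9}} = \frac{9}{M} + M \left(- \frac{9}{32}\right) = \frac{9}{M} - \frac{9 M}{32}$)
$\frac{1}{Q{\left(23 - 1 \right)} + y{\left(-96 \right)}} = \frac{1}{\left(23 - 1\right) + \left(\frac{9}{-96} - -27\right)} = \frac{1}{22 + \left(9 \left(- \frac{1}{96}\right) + 27\right)} = \frac{1}{22 + \left(- \frac{3}{32} + 27\right)} = \frac{1}{22 + \frac{861}{32}} = \frac{1}{\frac{1565}{32}} = \frac{32}{1565}$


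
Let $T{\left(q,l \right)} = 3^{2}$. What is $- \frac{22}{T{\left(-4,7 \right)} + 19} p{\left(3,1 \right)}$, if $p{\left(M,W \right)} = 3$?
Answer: $- \frac{33}{14} \approx -2.3571$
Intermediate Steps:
$T{\left(q,l \right)} = 9$
$- \frac{22}{T{\left(-4,7 \right)} + 19} p{\left(3,1 \right)} = - \frac{22}{9 + 19} \cdot 3 = - \frac{22}{28} \cdot 3 = \left(-22\right) \frac{1}{28} \cdot 3 = \left(- \frac{11}{14}\right) 3 = - \frac{33}{14}$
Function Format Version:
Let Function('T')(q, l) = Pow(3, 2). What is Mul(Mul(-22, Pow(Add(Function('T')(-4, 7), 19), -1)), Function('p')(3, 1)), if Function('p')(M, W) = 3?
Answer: Rational(-33, 14) ≈ -2.3571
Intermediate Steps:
Function('T')(q, l) = 9
Mul(Mul(-22, Pow(Add(Function('T')(-4, 7), 19), -1)), Function('p')(3, 1)) = Mul(Mul(-22, Pow(Add(9, 19), -1)), 3) = Mul(Mul(-22, Pow(28, -1)), 3) = Mul(Mul(-22, Rational(1, 28)), 3) = Mul(Rational(-11, 14), 3) = Rational(-33, 14)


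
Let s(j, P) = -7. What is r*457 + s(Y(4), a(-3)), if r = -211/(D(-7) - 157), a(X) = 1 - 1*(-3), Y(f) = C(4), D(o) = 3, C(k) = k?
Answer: 95349/154 ≈ 619.15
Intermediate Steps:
Y(f) = 4
a(X) = 4 (a(X) = 1 + 3 = 4)
r = 211/154 (r = -211/(3 - 157) = -211/(-154) = -211*(-1/154) = 211/154 ≈ 1.3701)
r*457 + s(Y(4), a(-3)) = (211/154)*457 - 7 = 96427/154 - 7 = 95349/154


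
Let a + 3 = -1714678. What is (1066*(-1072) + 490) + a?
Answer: -2856943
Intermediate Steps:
a = -1714681 (a = -3 - 1714678 = -1714681)
(1066*(-1072) + 490) + a = (1066*(-1072) + 490) - 1714681 = (-1142752 + 490) - 1714681 = -1142262 - 1714681 = -2856943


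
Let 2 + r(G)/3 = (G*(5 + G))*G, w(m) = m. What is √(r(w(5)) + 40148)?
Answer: 2*√10223 ≈ 202.22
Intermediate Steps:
r(G) = -6 + 3*G²*(5 + G) (r(G) = -6 + 3*((G*(5 + G))*G) = -6 + 3*(G²*(5 + G)) = -6 + 3*G²*(5 + G))
√(r(w(5)) + 40148) = √((-6 + 3*5³ + 15*5²) + 40148) = √((-6 + 3*125 + 15*25) + 40148) = √((-6 + 375 + 375) + 40148) = √(744 + 40148) = √40892 = 2*√10223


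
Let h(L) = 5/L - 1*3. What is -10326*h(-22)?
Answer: 366573/11 ≈ 33325.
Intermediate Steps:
h(L) = -3 + 5/L (h(L) = 5/L - 3 = -3 + 5/L)
-10326*h(-22) = -10326*(-3 + 5/(-22)) = -10326*(-3 + 5*(-1/22)) = -10326*(-3 - 5/22) = -10326*(-71/22) = 366573/11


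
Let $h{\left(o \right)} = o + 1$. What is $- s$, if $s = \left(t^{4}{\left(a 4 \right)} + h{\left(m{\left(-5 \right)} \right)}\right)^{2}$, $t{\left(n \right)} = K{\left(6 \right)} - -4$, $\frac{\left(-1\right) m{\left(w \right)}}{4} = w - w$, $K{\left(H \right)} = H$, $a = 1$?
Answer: $-100020001$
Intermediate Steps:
$m{\left(w \right)} = 0$ ($m{\left(w \right)} = - 4 \left(w - w\right) = \left(-4\right) 0 = 0$)
$t{\left(n \right)} = 10$ ($t{\left(n \right)} = 6 - -4 = 6 + 4 = 10$)
$h{\left(o \right)} = 1 + o$
$s = 100020001$ ($s = \left(10^{4} + \left(1 + 0\right)\right)^{2} = \left(10000 + 1\right)^{2} = 10001^{2} = 100020001$)
$- s = \left(-1\right) 100020001 = -100020001$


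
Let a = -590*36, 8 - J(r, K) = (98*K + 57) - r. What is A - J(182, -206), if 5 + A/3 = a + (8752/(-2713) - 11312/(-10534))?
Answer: -1201199624944/14289371 ≈ -84063.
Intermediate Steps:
J(r, K) = -49 + r - 98*K (J(r, K) = 8 - ((98*K + 57) - r) = 8 - ((57 + 98*K) - r) = 8 - (57 - r + 98*K) = 8 + (-57 + r - 98*K) = -49 + r - 98*K)
a = -21240
A = -910825316853/14289371 (A = -15 + 3*(-21240 + (8752/(-2713) - 11312/(-10534))) = -15 + 3*(-21240 + (8752*(-1/2713) - 11312*(-1/10534))) = -15 + 3*(-21240 + (-8752/2713 + 5656/5267)) = -15 + 3*(-21240 - 30752056/14289371) = -15 + 3*(-303536992096/14289371) = -15 - 910610976288/14289371 = -910825316853/14289371 ≈ -63741.)
A - J(182, -206) = -910825316853/14289371 - (-49 + 182 - 98*(-206)) = -910825316853/14289371 - (-49 + 182 + 20188) = -910825316853/14289371 - 1*20321 = -910825316853/14289371 - 20321 = -1201199624944/14289371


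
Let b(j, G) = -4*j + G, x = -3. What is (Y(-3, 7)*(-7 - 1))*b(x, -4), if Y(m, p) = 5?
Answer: -320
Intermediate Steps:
b(j, G) = G - 4*j
(Y(-3, 7)*(-7 - 1))*b(x, -4) = (5*(-7 - 1))*(-4 - 4*(-3)) = (5*(-8))*(-4 + 12) = -40*8 = -320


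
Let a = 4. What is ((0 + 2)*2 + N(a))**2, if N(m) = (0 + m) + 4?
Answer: 144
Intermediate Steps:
N(m) = 4 + m (N(m) = m + 4 = 4 + m)
((0 + 2)*2 + N(a))**2 = ((0 + 2)*2 + (4 + 4))**2 = (2*2 + 8)**2 = (4 + 8)**2 = 12**2 = 144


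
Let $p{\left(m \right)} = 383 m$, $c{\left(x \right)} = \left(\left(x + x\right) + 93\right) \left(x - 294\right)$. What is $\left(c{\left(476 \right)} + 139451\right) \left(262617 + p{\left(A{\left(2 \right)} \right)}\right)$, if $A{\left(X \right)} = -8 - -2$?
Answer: $85811815479$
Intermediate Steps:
$A{\left(X \right)} = -6$ ($A{\left(X \right)} = -8 + 2 = -6$)
$c{\left(x \right)} = \left(-294 + x\right) \left(93 + 2 x\right)$ ($c{\left(x \right)} = \left(2 x + 93\right) \left(-294 + x\right) = \left(93 + 2 x\right) \left(-294 + x\right) = \left(-294 + x\right) \left(93 + 2 x\right)$)
$\left(c{\left(476 \right)} + 139451\right) \left(262617 + p{\left(A{\left(2 \right)} \right)}\right) = \left(\left(-27342 - 235620 + 2 \cdot 476^{2}\right) + 139451\right) \left(262617 + 383 \left(-6\right)\right) = \left(\left(-27342 - 235620 + 2 \cdot 226576\right) + 139451\right) \left(262617 - 2298\right) = \left(\left(-27342 - 235620 + 453152\right) + 139451\right) 260319 = \left(190190 + 139451\right) 260319 = 329641 \cdot 260319 = 85811815479$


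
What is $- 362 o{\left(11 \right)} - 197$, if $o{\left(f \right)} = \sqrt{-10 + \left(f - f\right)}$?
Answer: $-197 - 362 i \sqrt{10} \approx -197.0 - 1144.7 i$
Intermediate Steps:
$o{\left(f \right)} = i \sqrt{10}$ ($o{\left(f \right)} = \sqrt{-10 + 0} = \sqrt{-10} = i \sqrt{10}$)
$- 362 o{\left(11 \right)} - 197 = - 362 i \sqrt{10} - 197 = -197 - 362 i \sqrt{10}$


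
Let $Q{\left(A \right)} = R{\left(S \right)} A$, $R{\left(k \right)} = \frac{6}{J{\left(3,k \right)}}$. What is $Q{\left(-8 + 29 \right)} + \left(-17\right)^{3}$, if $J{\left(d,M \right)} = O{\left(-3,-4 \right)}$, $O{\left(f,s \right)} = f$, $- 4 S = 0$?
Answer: $-4955$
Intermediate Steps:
$S = 0$ ($S = \left(- \frac{1}{4}\right) 0 = 0$)
$J{\left(d,M \right)} = -3$
$R{\left(k \right)} = -2$ ($R{\left(k \right)} = \frac{6}{-3} = 6 \left(- \frac{1}{3}\right) = -2$)
$Q{\left(A \right)} = - 2 A$
$Q{\left(-8 + 29 \right)} + \left(-17\right)^{3} = - 2 \left(-8 + 29\right) + \left(-17\right)^{3} = \left(-2\right) 21 - 4913 = -42 - 4913 = -4955$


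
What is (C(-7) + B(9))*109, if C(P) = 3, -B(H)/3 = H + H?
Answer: -5559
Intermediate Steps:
B(H) = -6*H (B(H) = -3*(H + H) = -6*H)
(C(-7) + B(9))*109 = (3 - 6*9)*109 = (3 - 54)*109 = -51*109 = -5559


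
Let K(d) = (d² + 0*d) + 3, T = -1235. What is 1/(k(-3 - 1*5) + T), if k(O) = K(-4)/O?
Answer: -8/9899 ≈ -0.00080816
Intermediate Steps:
K(d) = 3 + d² (K(d) = (d² + 0) + 3 = d² + 3 = 3 + d²)
k(O) = 19/O (k(O) = (3 + (-4)²)/O = (3 + 16)/O = 19/O)
1/(k(-3 - 1*5) + T) = 1/(19/(-3 - 1*5) - 1235) = 1/(19/(-3 - 5) - 1235) = 1/(19/(-8) - 1235) = 1/(19*(-⅛) - 1235) = 1/(-19/8 - 1235) = 1/(-9899/8) = -8/9899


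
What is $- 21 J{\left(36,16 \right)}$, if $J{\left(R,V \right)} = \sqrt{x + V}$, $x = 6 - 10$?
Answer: $- 42 \sqrt{3} \approx -72.746$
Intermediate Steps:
$x = -4$ ($x = 6 - 10 = -4$)
$J{\left(R,V \right)} = \sqrt{-4 + V}$
$- 21 J{\left(36,16 \right)} = - 21 \sqrt{-4 + 16} = - 21 \sqrt{12} = - 21 \cdot 2 \sqrt{3} = - 42 \sqrt{3}$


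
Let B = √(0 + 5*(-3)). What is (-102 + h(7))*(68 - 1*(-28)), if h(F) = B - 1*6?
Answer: -10368 + 96*I*√15 ≈ -10368.0 + 371.81*I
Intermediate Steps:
B = I*√15 (B = √(0 - 15) = √(-15) = I*√15 ≈ 3.873*I)
h(F) = -6 + I*√15 (h(F) = I*√15 - 1*6 = I*√15 - 6 = -6 + I*√15)
(-102 + h(7))*(68 - 1*(-28)) = (-102 + (-6 + I*√15))*(68 - 1*(-28)) = (-108 + I*√15)*(68 + 28) = (-108 + I*√15)*96 = -10368 + 96*I*√15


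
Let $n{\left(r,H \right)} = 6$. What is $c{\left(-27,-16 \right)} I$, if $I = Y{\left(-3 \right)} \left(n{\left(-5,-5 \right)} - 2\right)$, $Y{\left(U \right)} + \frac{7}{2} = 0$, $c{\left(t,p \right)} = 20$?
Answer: $-280$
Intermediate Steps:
$Y{\left(U \right)} = - \frac{7}{2}$ ($Y{\left(U \right)} = - \frac{7}{2} + 0 = - \frac{7}{2}$)
$I = -14$ ($I = - \frac{7 \left(6 - 2\right)}{2} = \left(- \frac{7}{2}\right) 4 = -14$)
$c{\left(-27,-16 \right)} I = 20 \left(-14\right) = -280$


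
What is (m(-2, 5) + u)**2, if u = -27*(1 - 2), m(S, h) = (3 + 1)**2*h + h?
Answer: 12544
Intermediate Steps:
m(S, h) = 17*h (m(S, h) = 4**2*h + h = 16*h + h = 17*h)
u = 27 (u = -27*(-1) = 27)
(m(-2, 5) + u)**2 = (17*5 + 27)**2 = (85 + 27)**2 = 112**2 = 12544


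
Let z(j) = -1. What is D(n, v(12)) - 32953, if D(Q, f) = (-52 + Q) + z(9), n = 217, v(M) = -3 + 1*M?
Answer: -32789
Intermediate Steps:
v(M) = -3 + M
D(Q, f) = -53 + Q (D(Q, f) = (-52 + Q) - 1 = -53 + Q)
D(n, v(12)) - 32953 = (-53 + 217) - 32953 = 164 - 32953 = -32789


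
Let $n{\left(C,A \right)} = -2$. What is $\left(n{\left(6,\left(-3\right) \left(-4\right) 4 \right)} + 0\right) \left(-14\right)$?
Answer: $28$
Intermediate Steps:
$\left(n{\left(6,\left(-3\right) \left(-4\right) 4 \right)} + 0\right) \left(-14\right) = \left(-2 + 0\right) \left(-14\right) = \left(-2\right) \left(-14\right) = 28$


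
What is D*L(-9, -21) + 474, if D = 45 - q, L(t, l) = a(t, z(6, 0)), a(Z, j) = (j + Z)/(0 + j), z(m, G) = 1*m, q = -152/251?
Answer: 226501/502 ≈ 451.20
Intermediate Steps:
q = -152/251 (q = -152*1/251 = -152/251 ≈ -0.60558)
z(m, G) = m
a(Z, j) = (Z + j)/j
L(t, l) = 1 + t/6 (L(t, l) = (t + 6)/6 = (6 + t)/6 = 1 + t/6)
D = 11447/251 (D = 45 - 1*(-152/251) = 45 + 152/251 = 11447/251 ≈ 45.606)
D*L(-9, -21) + 474 = 11447*(1 + (⅙)*(-9))/251 + 474 = 11447*(1 - 3/2)/251 + 474 = (11447/251)*(-½) + 474 = -11447/502 + 474 = 226501/502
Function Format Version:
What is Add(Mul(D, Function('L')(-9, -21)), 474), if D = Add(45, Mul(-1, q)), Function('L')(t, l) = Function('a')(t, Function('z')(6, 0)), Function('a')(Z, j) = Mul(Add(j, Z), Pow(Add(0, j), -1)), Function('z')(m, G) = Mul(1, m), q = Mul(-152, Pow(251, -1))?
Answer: Rational(226501, 502) ≈ 451.20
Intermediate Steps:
q = Rational(-152, 251) (q = Mul(-152, Rational(1, 251)) = Rational(-152, 251) ≈ -0.60558)
Function('z')(m, G) = m
Function('a')(Z, j) = Mul(Pow(j, -1), Add(Z, j)) (Function('a')(Z, j) = Mul(Add(Z, j), Pow(j, -1)) = Mul(Pow(j, -1), Add(Z, j)))
Function('L')(t, l) = Add(1, Mul(Rational(1, 6), t)) (Function('L')(t, l) = Mul(Pow(6, -1), Add(t, 6)) = Mul(Rational(1, 6), Add(6, t)) = Add(1, Mul(Rational(1, 6), t)))
D = Rational(11447, 251) (D = Add(45, Mul(-1, Rational(-152, 251))) = Add(45, Rational(152, 251)) = Rational(11447, 251) ≈ 45.606)
Add(Mul(D, Function('L')(-9, -21)), 474) = Add(Mul(Rational(11447, 251), Add(1, Mul(Rational(1, 6), -9))), 474) = Add(Mul(Rational(11447, 251), Add(1, Rational(-3, 2))), 474) = Add(Mul(Rational(11447, 251), Rational(-1, 2)), 474) = Add(Rational(-11447, 502), 474) = Rational(226501, 502)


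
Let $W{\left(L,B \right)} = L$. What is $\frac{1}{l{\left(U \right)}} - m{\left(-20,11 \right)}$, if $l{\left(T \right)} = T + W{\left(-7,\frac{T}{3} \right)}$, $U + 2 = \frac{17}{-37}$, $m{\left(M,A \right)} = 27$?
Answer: $- \frac{9487}{350} \approx -27.106$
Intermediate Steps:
$U = - \frac{91}{37}$ ($U = -2 + \frac{17}{-37} = -2 + 17 \left(- \frac{1}{37}\right) = -2 - \frac{17}{37} = - \frac{91}{37} \approx -2.4595$)
$l{\left(T \right)} = -7 + T$ ($l{\left(T \right)} = T - 7 = -7 + T$)
$\frac{1}{l{\left(U \right)}} - m{\left(-20,11 \right)} = \frac{1}{-7 - \frac{91}{37}} - 27 = \frac{1}{- \frac{350}{37}} - 27 = - \frac{37}{350} - 27 = - \frac{9487}{350}$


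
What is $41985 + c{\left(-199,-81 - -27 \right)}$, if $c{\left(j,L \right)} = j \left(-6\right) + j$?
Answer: $42980$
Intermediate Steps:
$c{\left(j,L \right)} = - 5 j$ ($c{\left(j,L \right)} = - 6 j + j = - 5 j$)
$41985 + c{\left(-199,-81 - -27 \right)} = 41985 - -995 = 41985 + 995 = 42980$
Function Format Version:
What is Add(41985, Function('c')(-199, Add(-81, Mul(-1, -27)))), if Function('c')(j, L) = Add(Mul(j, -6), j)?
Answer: 42980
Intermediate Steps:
Function('c')(j, L) = Mul(-5, j) (Function('c')(j, L) = Add(Mul(-6, j), j) = Mul(-5, j))
Add(41985, Function('c')(-199, Add(-81, Mul(-1, -27)))) = Add(41985, Mul(-5, -199)) = Add(41985, 995) = 42980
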